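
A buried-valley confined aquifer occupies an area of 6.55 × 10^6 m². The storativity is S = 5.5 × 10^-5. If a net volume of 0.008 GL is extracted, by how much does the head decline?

ΔV = 0.008 GL = 8000 m³
Δh = ΔV / (S × A) = 8000 m³ / (5.5 × 10^-5 × 6.55 × 10^6 m²) = 22.21 m

Δh ≈ 22.2 m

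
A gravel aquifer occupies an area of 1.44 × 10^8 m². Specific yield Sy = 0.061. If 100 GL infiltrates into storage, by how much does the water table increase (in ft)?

ΔV = 100 GL = 1 × 10^8 m³
Δh = ΔV / (Sy × A) = 1 × 10^8 m³ / (0.061 × 1.44 × 10^8 m²) = 11.38 m
Δh = 11.38 m = 37.35 ft

Δh ≈ 37.4 ft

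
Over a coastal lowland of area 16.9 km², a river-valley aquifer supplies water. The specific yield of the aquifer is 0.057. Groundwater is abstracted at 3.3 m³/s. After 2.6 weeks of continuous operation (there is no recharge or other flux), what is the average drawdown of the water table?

A = 16.9 km² = 1.69 × 10^7 m²
Q = 3.3 m³/s = 2.851 × 10^5 m³/d
t = 2.6 weeks = 18.2 d
ΔV = Q × t = 2.851 × 10^5 m³/d × 18.2 d = 5.189 × 10^6 m³
Δh = ΔV / (Sy × A) = 5.189 × 10^6 / (0.057 × 1.69 × 10^7) = 5.387 m

Δh ≈ 5.39 m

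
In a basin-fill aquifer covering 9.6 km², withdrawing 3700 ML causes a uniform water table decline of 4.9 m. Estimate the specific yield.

Sy ≈ 0.079

A = 9.6 km² = 9.6 × 10^6 m²
ΔV = 3700 ML = 3.7 × 10^6 m³
Sy = ΔV / (A × Δh) = 3.7 × 10^6 m³ / (9.6 × 10^6 m² × 4.9 m) = 0.07866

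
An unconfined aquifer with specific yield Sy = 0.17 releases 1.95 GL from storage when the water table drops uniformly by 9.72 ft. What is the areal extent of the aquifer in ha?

A ≈ 387 ha

Δh = 9.72 ft = 2.963 m
ΔV = 1.95 GL = 1.95 × 10^6 m³
A = ΔV / (Sy × Δh) = 1.95 × 10^6 / (0.17 × 2.963) = 3.872 × 10^6 m²
A = 3.872 × 10^6 m² = 387.2 ha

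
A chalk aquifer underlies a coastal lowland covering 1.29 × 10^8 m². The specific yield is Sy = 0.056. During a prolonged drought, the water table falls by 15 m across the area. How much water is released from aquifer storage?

ΔV ≈ 1.08 × 10^8 m³

ΔV = Sy × A × Δh = 0.056 × 1.29 × 10^8 m² × 15 m = 1.084 × 10^8 m³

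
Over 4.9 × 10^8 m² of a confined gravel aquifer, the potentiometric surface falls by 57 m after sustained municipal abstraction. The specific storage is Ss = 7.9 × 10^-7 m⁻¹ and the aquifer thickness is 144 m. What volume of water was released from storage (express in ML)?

S = Ss × b = 7.9 × 10^-7 m⁻¹ × 144 m = 1.138 × 10^-4
ΔV = S × A × Δh = 1.138 × 10^-4 × 4.9 × 10^8 m² × 57 m = 3.177 × 10^6 m³
ΔV = 3.177 × 10^6 m³ = 3177 ML

ΔV ≈ 3180 ML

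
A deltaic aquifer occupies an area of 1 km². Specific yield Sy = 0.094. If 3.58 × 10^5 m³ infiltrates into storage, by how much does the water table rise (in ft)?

A = 1 km² = 1 × 10^6 m²
Δh = ΔV / (Sy × A) = 3.58 × 10^5 m³ / (0.094 × 1 × 10^6 m²) = 3.809 m
Δh = 3.809 m = 12.5 ft

Δh ≈ 12.5 ft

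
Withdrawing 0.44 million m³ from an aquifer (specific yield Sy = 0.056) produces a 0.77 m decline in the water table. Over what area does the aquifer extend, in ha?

ΔV = 0.44 million m³ = 4.4 × 10^5 m³
A = ΔV / (Sy × Δh) = 4.4 × 10^5 / (0.056 × 0.77) = 1.02 × 10^7 m²
A = 1.02 × 10^7 m² = 1020 ha

A ≈ 1020 ha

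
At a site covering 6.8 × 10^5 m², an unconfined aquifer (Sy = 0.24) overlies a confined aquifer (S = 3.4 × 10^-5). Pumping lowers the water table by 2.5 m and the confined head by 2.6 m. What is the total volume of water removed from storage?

Unconfined: ΔV_u = Sy × A × Δh_u = 0.24 × 6.8 × 10^5 × 2.5 = 4.08 × 10^5 m³
Confined: ΔV_c = S × A × Δh_c = 3.4 × 10^-5 × 6.8 × 10^5 × 2.6 = 60.11 m³
Total ΔV = 4.08 × 10^5 + 60.11 = 4.081 × 10^5 m³

ΔV ≈ 4.08 × 10^5 m³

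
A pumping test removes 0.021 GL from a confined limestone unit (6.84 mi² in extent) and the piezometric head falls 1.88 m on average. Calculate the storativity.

A = 6.84 mi² = 1.772 × 10^7 m²
ΔV = 0.021 GL = 21000 m³
S = ΔV / (A × Δh) = 21000 m³ / (1.772 × 10^7 m² × 1.88 m) = 6.305 × 10^-4

S ≈ 6.3 × 10^-4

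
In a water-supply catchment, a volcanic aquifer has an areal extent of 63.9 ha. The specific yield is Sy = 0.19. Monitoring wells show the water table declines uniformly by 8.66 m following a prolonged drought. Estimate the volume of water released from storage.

A = 63.9 ha = 6.39 × 10^5 m²
ΔV = Sy × A × Δh = 0.19 × 6.39 × 10^5 m² × 8.66 m = 1.051 × 10^6 m³

ΔV ≈ 1.05 × 10^6 m³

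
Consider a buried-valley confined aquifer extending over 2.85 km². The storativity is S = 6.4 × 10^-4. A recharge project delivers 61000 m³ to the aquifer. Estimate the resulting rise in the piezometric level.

Δh ≈ 33.4 m

A = 2.85 km² = 2.85 × 10^6 m²
Δh = ΔV / (S × A) = 61000 m³ / (6.4 × 10^-4 × 2.85 × 10^6 m²) = 33.44 m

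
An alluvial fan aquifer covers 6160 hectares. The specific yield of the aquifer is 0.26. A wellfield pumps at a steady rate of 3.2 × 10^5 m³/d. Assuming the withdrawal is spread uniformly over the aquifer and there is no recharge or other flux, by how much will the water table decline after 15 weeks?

Δh ≈ 2.1 m

A = 6160 hectares = 6.16 × 10^7 m²
t = 15 weeks = 105 d
ΔV = Q × t = 3.2 × 10^5 m³/d × 105 d = 3.36 × 10^7 m³
Δh = ΔV / (Sy × A) = 3.36 × 10^7 / (0.26 × 6.16 × 10^7) = 2.098 m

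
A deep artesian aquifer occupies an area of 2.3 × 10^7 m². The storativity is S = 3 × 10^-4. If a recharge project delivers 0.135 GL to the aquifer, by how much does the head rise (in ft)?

ΔV = 0.135 GL = 1.35 × 10^5 m³
Δh = ΔV / (S × A) = 1.35 × 10^5 m³ / (3 × 10^-4 × 2.3 × 10^7 m²) = 19.57 m
Δh = 19.57 m = 64.19 ft

Δh ≈ 64.2 ft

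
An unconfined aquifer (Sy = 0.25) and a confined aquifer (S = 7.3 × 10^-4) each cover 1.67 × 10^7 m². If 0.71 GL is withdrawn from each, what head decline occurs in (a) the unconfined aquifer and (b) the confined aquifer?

Δh_u ≈ 0.17 m; Δh_c ≈ 58.2 m

ΔV = 0.71 GL = 7.1 × 10^5 m³
Unconfined: Δh_u = ΔV/(Sy·A) = 7.1 × 10^5/(0.25 × 1.67 × 10^7) = 0.1701 m
Confined: Δh_c = ΔV/(S·A) = 7.1 × 10^5/(7.3 × 10^-4 × 1.67 × 10^7) = 58.24 m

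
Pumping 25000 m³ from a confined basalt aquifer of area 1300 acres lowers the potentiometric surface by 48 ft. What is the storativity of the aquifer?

A = 1300 acres = 5.261 × 10^6 m²
Δh = 48 ft = 14.63 m
S = ΔV / (A × Δh) = 25000 m³ / (5.261 × 10^6 m² × 14.63 m) = 3.248 × 10^-4

S ≈ 3.2 × 10^-4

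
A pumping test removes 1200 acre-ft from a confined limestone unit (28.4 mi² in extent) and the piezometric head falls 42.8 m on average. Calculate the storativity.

A = 28.4 mi² = 7.356 × 10^7 m²
ΔV = 1200 acre-ft = 1.48 × 10^6 m³
S = ΔV / (A × Δh) = 1.48 × 10^6 m³ / (7.356 × 10^7 m² × 42.8 m) = 4.702 × 10^-4

S ≈ 4.7 × 10^-4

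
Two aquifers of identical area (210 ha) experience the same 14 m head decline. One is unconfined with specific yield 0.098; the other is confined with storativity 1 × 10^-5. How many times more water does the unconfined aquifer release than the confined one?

ΔV_u / ΔV_c ≈ 9800

A = 210 ha = 2.1 × 10^6 m²
Unconfined: ΔV_u = Sy × A × Δh = 0.098 × 2.1 × 10^6 × 14 = 2.881 × 10^6 m³
Confined: ΔV_c = S × A × Δh = 1 × 10^-5 × 2.1 × 10^6 × 14 = 294 m³
Ratio = ΔV_u / ΔV_c = Sy / S = 0.098 / 1 × 10^-5 = 9800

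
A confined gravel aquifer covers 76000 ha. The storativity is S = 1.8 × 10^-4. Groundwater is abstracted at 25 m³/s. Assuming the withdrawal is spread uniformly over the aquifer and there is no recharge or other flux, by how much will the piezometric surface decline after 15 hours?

Δh ≈ 9.87 m

A = 76000 ha = 7.6 × 10^8 m²
Q = 25 m³/s = 2.16 × 10^6 m³/d
t = 15 hours = 0.625 d
ΔV = Q × t = 2.16 × 10^6 m³/d × 0.625 d = 1.35 × 10^6 m³
Δh = ΔV / (S × A) = 1.35 × 10^6 / (1.8 × 10^-4 × 7.6 × 10^8) = 9.868 m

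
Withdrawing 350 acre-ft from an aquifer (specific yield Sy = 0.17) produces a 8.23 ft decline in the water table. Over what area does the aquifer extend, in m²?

A ≈ 1.01 × 10^6 m²

Δh = 8.23 ft = 2.509 m
ΔV = 350 acre-ft = 4.317 × 10^5 m³
A = ΔV / (Sy × Δh) = 4.317 × 10^5 / (0.17 × 2.509) = 1.012 × 10^6 m²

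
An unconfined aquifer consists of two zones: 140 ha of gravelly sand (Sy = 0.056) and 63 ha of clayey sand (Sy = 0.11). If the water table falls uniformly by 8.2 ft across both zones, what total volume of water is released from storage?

A₁ = 140 ha = 1.4 × 10^6 m²; A₂ = 63 ha = 6.3 × 10^5 m²
Δh = 8.2 ft = 2.499 m
ΔV₁ = 0.056 × 1.4 × 10^6 × 2.499 = 1.959 × 10^5 m³
ΔV₂ = 0.11 × 6.3 × 10^5 × 2.499 = 1.732 × 10^5 m³
ΔV = ΔV₁ + ΔV₂ = 3.692 × 10^5 m³

ΔV ≈ 3.69 × 10^5 m³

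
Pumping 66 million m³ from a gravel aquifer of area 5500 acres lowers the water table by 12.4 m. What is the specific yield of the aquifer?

A = 5500 acres = 2.226 × 10^7 m²
ΔV = 66 million m³ = 6.6 × 10^7 m³
Sy = ΔV / (A × Δh) = 6.6 × 10^7 m³ / (2.226 × 10^7 m² × 12.4 m) = 0.2391

Sy ≈ 0.24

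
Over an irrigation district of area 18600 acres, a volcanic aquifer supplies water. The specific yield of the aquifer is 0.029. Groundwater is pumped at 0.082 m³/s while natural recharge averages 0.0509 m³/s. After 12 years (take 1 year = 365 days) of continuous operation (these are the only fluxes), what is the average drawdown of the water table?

Δh ≈ 5.39 m

A = 18600 acres = 7.527 × 10^7 m²
Net abstraction = 0.082 − 0.0509 = 0.0311 m³/s
Q_net = 0.0311 m³/s = 2687 m³/d
t = 12 years = 4380 d
ΔV = Q × t = 2687 m³/d × 4380 d = 1.177 × 10^7 m³
Δh = ΔV / (Sy × A) = 1.177 × 10^7 / (0.029 × 7.527 × 10^7) = 5.392 m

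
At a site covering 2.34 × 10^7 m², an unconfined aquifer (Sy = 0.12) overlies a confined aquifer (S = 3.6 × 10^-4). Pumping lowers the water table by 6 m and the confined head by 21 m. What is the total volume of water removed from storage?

ΔV ≈ 1.7 × 10^7 m³

Unconfined: ΔV_u = Sy × A × Δh_u = 0.12 × 2.34 × 10^7 × 6 = 1.685 × 10^7 m³
Confined: ΔV_c = S × A × Δh_c = 3.6 × 10^-4 × 2.34 × 10^7 × 21 = 1.769 × 10^5 m³
Total ΔV = 1.685 × 10^7 + 1.769 × 10^5 = 1.702 × 10^7 m³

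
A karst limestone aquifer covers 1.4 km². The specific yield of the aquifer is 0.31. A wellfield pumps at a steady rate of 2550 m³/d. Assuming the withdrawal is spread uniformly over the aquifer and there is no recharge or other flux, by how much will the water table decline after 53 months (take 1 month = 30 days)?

Δh ≈ 9.34 m

A = 1.4 km² = 1.4 × 10^6 m²
t = 53 months = 1590 d
ΔV = Q × t = 2550 m³/d × 1590 d = 4.054 × 10^6 m³
Δh = ΔV / (Sy × A) = 4.054 × 10^6 / (0.31 × 1.4 × 10^6) = 9.342 m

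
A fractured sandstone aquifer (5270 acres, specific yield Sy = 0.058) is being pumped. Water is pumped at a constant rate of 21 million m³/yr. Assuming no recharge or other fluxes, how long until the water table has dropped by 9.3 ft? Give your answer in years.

t ≈ 0.167 years

A = 5270 acres = 2.133 × 10^7 m²
Δh = 9.3 ft = 2.835 m
ΔV = Sy × A × Δh = 0.058 × 2.133 × 10^7 × 2.835 = 3.506 × 10^6 m³
Q = 21 million m³/yr = 57530 m³/d
t = ΔV / Q = 3.506 × 10^6 m³ / 57530 m³/d = 60.94 d
t = 60.94 d ≈ 0.167 years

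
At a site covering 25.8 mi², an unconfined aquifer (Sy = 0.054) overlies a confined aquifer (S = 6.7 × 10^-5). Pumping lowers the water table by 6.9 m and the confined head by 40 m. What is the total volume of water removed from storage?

A = 25.8 mi² = 6.682 × 10^7 m²
Unconfined: ΔV_u = Sy × A × Δh_u = 0.054 × 6.682 × 10^7 × 6.9 = 2.49 × 10^7 m³
Confined: ΔV_c = S × A × Δh_c = 6.7 × 10^-5 × 6.682 × 10^7 × 40 = 1.791 × 10^5 m³
Total ΔV = 2.49 × 10^7 + 1.791 × 10^5 = 2.508 × 10^7 m³

ΔV ≈ 2.51 × 10^7 m³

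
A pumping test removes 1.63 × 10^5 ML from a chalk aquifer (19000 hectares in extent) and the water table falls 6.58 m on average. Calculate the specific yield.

Sy ≈ 0.13

A = 19000 hectares = 1.9 × 10^8 m²
ΔV = 1.63 × 10^5 ML = 1.63 × 10^8 m³
Sy = ΔV / (A × Δh) = 1.63 × 10^8 m³ / (1.9 × 10^8 m² × 6.58 m) = 0.1304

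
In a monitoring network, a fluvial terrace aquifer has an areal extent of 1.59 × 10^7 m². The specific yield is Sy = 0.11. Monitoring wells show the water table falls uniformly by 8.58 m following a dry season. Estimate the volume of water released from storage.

ΔV ≈ 1.5 × 10^7 m³

ΔV = Sy × A × Δh = 0.11 × 1.59 × 10^7 m² × 8.58 m = 1.501 × 10^7 m³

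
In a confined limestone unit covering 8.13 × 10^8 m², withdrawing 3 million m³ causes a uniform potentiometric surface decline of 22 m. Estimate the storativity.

S ≈ 1.7 × 10^-4

ΔV = 3 million m³ = 3 × 10^6 m³
S = ΔV / (A × Δh) = 3 × 10^6 m³ / (8.13 × 10^8 m² × 22 m) = 1.677 × 10^-4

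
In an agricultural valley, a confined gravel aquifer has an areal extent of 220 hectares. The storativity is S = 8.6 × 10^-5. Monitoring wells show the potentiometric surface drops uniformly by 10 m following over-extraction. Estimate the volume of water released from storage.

ΔV ≈ 1890 m³

A = 220 hectares = 2.2 × 10^6 m²
ΔV = S × A × Δh = 8.6 × 10^-5 × 2.2 × 10^6 m² × 10 m = 1892 m³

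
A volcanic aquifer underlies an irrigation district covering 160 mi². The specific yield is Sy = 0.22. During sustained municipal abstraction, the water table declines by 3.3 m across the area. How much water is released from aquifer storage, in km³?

ΔV ≈ 0.301 km³

A = 160 mi² = 4.144 × 10^8 m²
ΔV = Sy × A × Δh = 0.22 × 4.144 × 10^8 m² × 3.3 m = 3.009 × 10^8 m³
ΔV = 3.009 × 10^8 m³ = 0.3009 km³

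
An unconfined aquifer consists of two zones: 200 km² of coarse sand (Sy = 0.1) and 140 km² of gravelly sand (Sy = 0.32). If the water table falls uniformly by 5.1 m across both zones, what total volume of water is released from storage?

ΔV ≈ 3.3 × 10^8 m³

A₁ = 200 km² = 2 × 10^8 m²; A₂ = 140 km² = 1.4 × 10^8 m²
ΔV₁ = 0.1 × 2 × 10^8 × 5.1 = 1.02 × 10^8 m³
ΔV₂ = 0.32 × 1.4 × 10^8 × 5.1 = 2.285 × 10^8 m³
ΔV = ΔV₁ + ΔV₂ = 3.305 × 10^8 m³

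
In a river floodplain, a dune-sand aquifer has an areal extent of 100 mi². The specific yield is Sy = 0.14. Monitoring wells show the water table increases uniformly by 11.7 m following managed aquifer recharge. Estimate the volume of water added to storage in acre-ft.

A = 100 mi² = 2.59 × 10^8 m²
ΔV = Sy × A × Δh = 0.14 × 2.59 × 10^8 m² × 11.7 m = 4.242 × 10^8 m³
ΔV = 4.242 × 10^8 m³ = 3.439 × 10^5 acre-ft

ΔV ≈ 3.44 × 10^5 acre-ft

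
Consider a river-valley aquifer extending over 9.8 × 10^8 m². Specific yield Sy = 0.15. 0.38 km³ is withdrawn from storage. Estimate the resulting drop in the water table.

ΔV = 0.38 km³ = 3.8 × 10^8 m³
Δh = ΔV / (Sy × A) = 3.8 × 10^8 m³ / (0.15 × 9.8 × 10^8 m²) = 2.585 m

Δh ≈ 2.59 m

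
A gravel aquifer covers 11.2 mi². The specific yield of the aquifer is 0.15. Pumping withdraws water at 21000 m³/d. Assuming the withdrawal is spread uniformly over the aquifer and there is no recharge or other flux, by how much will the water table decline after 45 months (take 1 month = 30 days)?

Δh ≈ 6.52 m

A = 11.2 mi² = 2.901 × 10^7 m²
t = 45 months = 1350 d
ΔV = Q × t = 21000 m³/d × 1350 d = 2.835 × 10^7 m³
Δh = ΔV / (Sy × A) = 2.835 × 10^7 / (0.15 × 2.901 × 10^7) = 6.515 m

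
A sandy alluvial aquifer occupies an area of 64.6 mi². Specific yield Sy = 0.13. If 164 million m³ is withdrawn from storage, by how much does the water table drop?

Δh ≈ 7.54 m

A = 64.6 mi² = 1.673 × 10^8 m²
ΔV = 164 million m³ = 1.64 × 10^8 m³
Δh = ΔV / (Sy × A) = 1.64 × 10^8 m³ / (0.13 × 1.673 × 10^8 m²) = 7.54 m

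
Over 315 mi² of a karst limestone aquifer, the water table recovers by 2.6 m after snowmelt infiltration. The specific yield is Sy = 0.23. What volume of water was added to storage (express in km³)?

ΔV ≈ 0.488 km³

A = 315 mi² = 8.158 × 10^8 m²
ΔV = Sy × A × Δh = 0.23 × 8.158 × 10^8 m² × 2.6 m = 4.879 × 10^8 m³
ΔV = 4.879 × 10^8 m³ = 0.4879 km³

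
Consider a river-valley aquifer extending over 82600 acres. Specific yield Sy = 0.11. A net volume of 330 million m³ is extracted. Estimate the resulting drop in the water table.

Δh ≈ 8.97 m

A = 82600 acres = 3.343 × 10^8 m²
ΔV = 330 million m³ = 3.3 × 10^8 m³
Δh = ΔV / (Sy × A) = 3.3 × 10^8 m³ / (0.11 × 3.343 × 10^8 m²) = 8.975 m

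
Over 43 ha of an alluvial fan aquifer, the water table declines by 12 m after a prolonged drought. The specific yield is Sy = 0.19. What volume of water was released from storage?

A = 43 ha = 4.3 × 10^5 m²
ΔV = Sy × A × Δh = 0.19 × 4.3 × 10^5 m² × 12 m = 9.804 × 10^5 m³

ΔV ≈ 9.8 × 10^5 m³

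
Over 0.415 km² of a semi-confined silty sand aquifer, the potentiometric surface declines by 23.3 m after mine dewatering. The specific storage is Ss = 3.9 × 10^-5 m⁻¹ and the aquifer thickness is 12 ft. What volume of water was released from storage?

ΔV ≈ 1380 m³

b = 12 ft = 3.658 m
S = Ss × b = 3.9 × 10^-5 m⁻¹ × 3.658 m = 1.426 × 10^-4
A = 0.415 km² = 4.15 × 10^5 m²
ΔV = S × A × Δh = 1.426 × 10^-4 × 4.15 × 10^5 m² × 23.3 m = 1379 m³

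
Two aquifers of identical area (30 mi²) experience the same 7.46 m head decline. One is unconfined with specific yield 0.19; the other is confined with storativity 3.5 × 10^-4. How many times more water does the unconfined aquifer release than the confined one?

A = 30 mi² = 7.77 × 10^7 m²
Unconfined: ΔV_u = Sy × A × Δh = 0.19 × 7.77 × 10^7 × 7.46 = 1.101 × 10^8 m³
Confined: ΔV_c = S × A × Δh = 3.5 × 10^-4 × 7.77 × 10^7 × 7.46 = 2.029 × 10^5 m³
Ratio = ΔV_u / ΔV_c = Sy / S = 0.19 / 3.5 × 10^-4 = 542.9

ΔV_u / ΔV_c ≈ 543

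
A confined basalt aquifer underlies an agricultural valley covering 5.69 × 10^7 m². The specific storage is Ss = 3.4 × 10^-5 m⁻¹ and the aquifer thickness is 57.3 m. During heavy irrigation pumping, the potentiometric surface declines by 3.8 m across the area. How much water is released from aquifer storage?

S = Ss × b = 3.4 × 10^-5 m⁻¹ × 57.3 m = 1.948 × 10^-3
ΔV = S × A × Δh = 0.001948 × 5.69 × 10^7 m² × 3.8 m = 4.212 × 10^5 m³

ΔV ≈ 4.21 × 10^5 m³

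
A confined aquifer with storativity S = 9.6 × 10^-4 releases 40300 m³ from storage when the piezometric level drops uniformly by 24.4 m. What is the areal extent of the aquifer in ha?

A ≈ 172 ha

A = ΔV / (S × Δh) = 40300 / (9.6 × 10^-4 × 24.4) = 1.72 × 10^6 m²
A = 1.72 × 10^6 m² = 172 ha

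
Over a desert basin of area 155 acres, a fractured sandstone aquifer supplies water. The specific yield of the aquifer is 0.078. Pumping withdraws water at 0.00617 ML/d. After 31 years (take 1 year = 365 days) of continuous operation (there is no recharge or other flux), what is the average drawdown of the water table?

A = 155 acres = 6.273 × 10^5 m²
Q = 0.00617 ML/d = 6.17 m³/d
t = 31 years = 11320 d
ΔV = Q × t = 6.17 m³/d × 11320 d = 69810 m³
Δh = ΔV / (Sy × A) = 69810 / (0.078 × 6.273 × 10^5) = 1.427 m

Δh ≈ 1.43 m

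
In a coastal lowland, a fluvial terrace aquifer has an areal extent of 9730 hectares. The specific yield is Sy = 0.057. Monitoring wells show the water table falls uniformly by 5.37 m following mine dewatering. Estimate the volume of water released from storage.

ΔV ≈ 2.98 × 10^7 m³

A = 9730 hectares = 9.73 × 10^7 m²
ΔV = Sy × A × Δh = 0.057 × 9.73 × 10^7 m² × 5.37 m = 2.978 × 10^7 m³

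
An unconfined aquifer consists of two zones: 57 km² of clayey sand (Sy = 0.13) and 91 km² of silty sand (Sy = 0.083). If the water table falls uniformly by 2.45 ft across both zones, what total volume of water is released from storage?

A₁ = 57 km² = 5.7 × 10^7 m²; A₂ = 91 km² = 9.1 × 10^7 m²
Δh = 2.45 ft = 0.7468 m
ΔV₁ = 0.13 × 5.7 × 10^7 × 0.7468 = 5.533 × 10^6 m³
ΔV₂ = 0.083 × 9.1 × 10^7 × 0.7468 = 5.64 × 10^6 m³
ΔV = ΔV₁ + ΔV₂ = 1.117 × 10^7 m³

ΔV ≈ 1.12 × 10^7 m³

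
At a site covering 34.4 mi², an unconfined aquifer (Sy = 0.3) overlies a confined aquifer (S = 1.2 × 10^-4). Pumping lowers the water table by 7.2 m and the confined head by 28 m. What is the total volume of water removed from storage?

A = 34.4 mi² = 8.91 × 10^7 m²
Unconfined: ΔV_u = Sy × A × Δh_u = 0.3 × 8.91 × 10^7 × 7.2 = 1.924 × 10^8 m³
Confined: ΔV_c = S × A × Δh_c = 1.2 × 10^-4 × 8.91 × 10^7 × 28 = 2.994 × 10^5 m³
Total ΔV = 1.924 × 10^8 + 2.994 × 10^5 = 1.927 × 10^8 m³

ΔV ≈ 1.93 × 10^8 m³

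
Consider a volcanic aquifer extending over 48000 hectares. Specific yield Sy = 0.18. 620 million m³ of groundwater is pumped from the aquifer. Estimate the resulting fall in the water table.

A = 48000 hectares = 4.8 × 10^8 m²
ΔV = 620 million m³ = 6.2 × 10^8 m³
Δh = ΔV / (Sy × A) = 6.2 × 10^8 m³ / (0.18 × 4.8 × 10^8 m²) = 7.176 m

Δh ≈ 7.18 m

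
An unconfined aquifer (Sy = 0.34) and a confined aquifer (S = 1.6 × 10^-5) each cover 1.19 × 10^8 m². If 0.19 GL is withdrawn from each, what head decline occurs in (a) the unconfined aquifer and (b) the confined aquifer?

ΔV = 0.19 GL = 1.9 × 10^5 m³
Unconfined: Δh_u = ΔV/(Sy·A) = 1.9 × 10^5/(0.34 × 1.19 × 10^8) = 0.004696 m
Confined: Δh_c = ΔV/(S·A) = 1.9 × 10^5/(1.6 × 10^-5 × 1.19 × 10^8) = 99.79 m

Δh_u ≈ 0.0047 m; Δh_c ≈ 99.8 m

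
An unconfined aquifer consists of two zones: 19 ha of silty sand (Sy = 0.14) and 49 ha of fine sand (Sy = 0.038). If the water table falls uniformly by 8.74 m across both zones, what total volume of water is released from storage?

A₁ = 19 ha = 1.9 × 10^5 m²; A₂ = 49 ha = 4.9 × 10^5 m²
ΔV₁ = 0.14 × 1.9 × 10^5 × 8.74 = 2.325 × 10^5 m³
ΔV₂ = 0.038 × 4.9 × 10^5 × 8.74 = 1.627 × 10^5 m³
ΔV = ΔV₁ + ΔV₂ = 3.952 × 10^5 m³

ΔV ≈ 3.95 × 10^5 m³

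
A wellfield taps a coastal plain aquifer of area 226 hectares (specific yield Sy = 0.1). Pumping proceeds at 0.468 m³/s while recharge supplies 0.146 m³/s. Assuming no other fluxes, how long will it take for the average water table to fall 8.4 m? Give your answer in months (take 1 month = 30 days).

t ≈ 2.27 months

A = 226 hectares = 2.26 × 10^6 m²
ΔV = Sy × A × Δh = 0.1 × 2.26 × 10^6 × 8.4 = 1.898 × 10^6 m³
Net withdrawal = 0.468 − 0.146 = 0.322 m³/s = 27820 m³/d
t = ΔV / Q = 1.898 × 10^6 m³ / 27820 m³/d = 68.24 d
t = 68.24 d ≈ 2.275 months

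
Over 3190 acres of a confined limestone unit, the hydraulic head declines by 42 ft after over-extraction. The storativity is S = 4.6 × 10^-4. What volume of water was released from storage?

A = 3190 acres = 1.291 × 10^7 m²
Δh = 42 ft = 12.8 m
ΔV = S × A × Δh = 4.6 × 10^-4 × 1.291 × 10^7 m² × 12.8 m = 76020 m³

ΔV ≈ 76000 m³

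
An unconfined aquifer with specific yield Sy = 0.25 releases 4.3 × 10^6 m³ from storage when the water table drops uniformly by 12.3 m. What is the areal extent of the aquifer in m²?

A ≈ 1.4 × 10^6 m²

A = ΔV / (Sy × Δh) = 4.3 × 10^6 / (0.25 × 12.3) = 1.398 × 10^6 m²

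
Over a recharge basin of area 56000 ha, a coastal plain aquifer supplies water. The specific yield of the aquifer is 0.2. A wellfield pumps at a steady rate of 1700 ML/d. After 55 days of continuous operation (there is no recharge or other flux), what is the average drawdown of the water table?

Δh ≈ 0.835 m

A = 56000 ha = 5.6 × 10^8 m²
Q = 1700 ML/d = 1.7 × 10^6 m³/d
ΔV = Q × t = 1.7 × 10^6 m³/d × 55 d = 9.35 × 10^7 m³
Δh = ΔV / (Sy × A) = 9.35 × 10^7 / (0.2 × 5.6 × 10^8) = 0.8348 m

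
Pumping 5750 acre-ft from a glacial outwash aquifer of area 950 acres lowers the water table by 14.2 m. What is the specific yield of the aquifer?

A = 950 acres = 3.845 × 10^6 m²
ΔV = 5750 acre-ft = 7.093 × 10^6 m³
Sy = ΔV / (A × Δh) = 7.093 × 10^6 m³ / (3.845 × 10^6 m² × 14.2 m) = 0.1299

Sy ≈ 0.13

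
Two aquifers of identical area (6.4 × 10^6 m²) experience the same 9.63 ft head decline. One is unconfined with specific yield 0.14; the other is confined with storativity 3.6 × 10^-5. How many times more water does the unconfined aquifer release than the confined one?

ΔV_u / ΔV_c ≈ 3890

Δh = 9.63 ft = 2.935 m
Unconfined: ΔV_u = Sy × A × Δh = 0.14 × 6.4 × 10^6 × 2.935 = 2.63 × 10^6 m³
Confined: ΔV_c = S × A × Δh = 3.6 × 10^-5 × 6.4 × 10^6 × 2.935 = 676.3 m³
Ratio = ΔV_u / ΔV_c = Sy / S = 0.14 / 3.6 × 10^-5 = 3889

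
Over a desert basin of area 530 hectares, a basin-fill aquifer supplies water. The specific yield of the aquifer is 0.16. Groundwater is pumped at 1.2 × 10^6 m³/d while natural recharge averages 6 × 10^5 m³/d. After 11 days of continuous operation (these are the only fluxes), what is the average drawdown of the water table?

A = 530 hectares = 5.3 × 10^6 m²
Net abstraction = 1.2 × 10^6 − 6 × 10^5 = 6 × 10^5 m³/d
ΔV = Q × t = 6 × 10^5 m³/d × 11 d = 6.6 × 10^6 m³
Δh = ΔV / (Sy × A) = 6.6 × 10^6 / (0.16 × 5.3 × 10^6) = 7.783 m

Δh ≈ 7.78 m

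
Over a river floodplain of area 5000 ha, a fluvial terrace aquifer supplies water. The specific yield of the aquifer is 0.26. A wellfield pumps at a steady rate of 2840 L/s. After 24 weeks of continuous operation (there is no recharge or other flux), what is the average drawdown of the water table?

A = 5000 ha = 5 × 10^7 m²
Q = 2840 L/s = 2.454 × 10^5 m³/d
t = 24 weeks = 168 d
ΔV = Q × t = 2.454 × 10^5 m³/d × 168 d = 4.122 × 10^7 m³
Δh = ΔV / (Sy × A) = 4.122 × 10^7 / (0.26 × 5 × 10^7) = 3.171 m

Δh ≈ 3.17 m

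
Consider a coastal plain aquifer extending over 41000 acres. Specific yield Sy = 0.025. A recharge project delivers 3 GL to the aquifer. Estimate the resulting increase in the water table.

Δh ≈ 0.723 m

A = 41000 acres = 1.659 × 10^8 m²
ΔV = 3 GL = 3 × 10^6 m³
Δh = ΔV / (Sy × A) = 3 × 10^6 m³ / (0.025 × 1.659 × 10^8 m²) = 0.7232 m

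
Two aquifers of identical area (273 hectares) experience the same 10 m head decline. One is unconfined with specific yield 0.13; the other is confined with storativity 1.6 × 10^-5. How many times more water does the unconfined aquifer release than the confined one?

ΔV_u / ΔV_c ≈ 8120

A = 273 hectares = 2.73 × 10^6 m²
Unconfined: ΔV_u = Sy × A × Δh = 0.13 × 2.73 × 10^6 × 10 = 3.549 × 10^6 m³
Confined: ΔV_c = S × A × Δh = 1.6 × 10^-5 × 2.73 × 10^6 × 10 = 436.8 m³
Ratio = ΔV_u / ΔV_c = Sy / S = 0.13 / 1.6 × 10^-5 = 8125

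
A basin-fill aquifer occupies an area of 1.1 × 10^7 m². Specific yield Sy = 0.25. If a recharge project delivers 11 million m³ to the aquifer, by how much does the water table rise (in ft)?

Δh ≈ 13.1 ft

ΔV = 11 million m³ = 1.1 × 10^7 m³
Δh = ΔV / (Sy × A) = 1.1 × 10^7 m³ / (0.25 × 1.1 × 10^7 m²) = 4 m
Δh = 4 m = 13.12 ft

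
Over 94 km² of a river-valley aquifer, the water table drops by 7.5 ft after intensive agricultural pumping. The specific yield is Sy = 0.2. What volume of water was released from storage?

ΔV ≈ 4.3 × 10^7 m³

A = 94 km² = 9.4 × 10^7 m²
Δh = 7.5 ft = 2.286 m
ΔV = Sy × A × Δh = 0.2 × 9.4 × 10^7 m² × 2.286 m = 4.298 × 10^7 m³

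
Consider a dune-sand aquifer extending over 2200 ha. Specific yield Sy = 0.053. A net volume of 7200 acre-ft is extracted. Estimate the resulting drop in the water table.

Δh ≈ 7.62 m

A = 2200 ha = 2.2 × 10^7 m²
ΔV = 7200 acre-ft = 8.881 × 10^6 m³
Δh = ΔV / (Sy × A) = 8.881 × 10^6 m³ / (0.053 × 2.2 × 10^7 m²) = 7.617 m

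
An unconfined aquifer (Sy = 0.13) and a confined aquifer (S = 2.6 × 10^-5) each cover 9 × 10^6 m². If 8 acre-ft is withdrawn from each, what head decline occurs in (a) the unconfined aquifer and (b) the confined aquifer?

Δh_u ≈ 0.00843 m; Δh_c ≈ 42.2 m

ΔV = 8 acre-ft = 9868 m³
Unconfined: Δh_u = ΔV/(Sy·A) = 9868/(0.13 × 9 × 10^6) = 0.008434 m
Confined: Δh_c = ΔV/(S·A) = 9868/(2.6 × 10^-5 × 9 × 10^6) = 42.17 m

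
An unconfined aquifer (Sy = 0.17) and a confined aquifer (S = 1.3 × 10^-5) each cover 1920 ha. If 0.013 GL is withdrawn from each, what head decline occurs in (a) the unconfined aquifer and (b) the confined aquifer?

A = 1920 ha = 1.92 × 10^7 m²
ΔV = 0.013 GL = 13000 m³
Unconfined: Δh_u = ΔV/(Sy·A) = 13000/(0.17 × 1.92 × 10^7) = 0.003983 m
Confined: Δh_c = ΔV/(S·A) = 13000/(1.3 × 10^-5 × 1.92 × 10^7) = 52.08 m

Δh_u ≈ 0.00398 m; Δh_c ≈ 52.1 m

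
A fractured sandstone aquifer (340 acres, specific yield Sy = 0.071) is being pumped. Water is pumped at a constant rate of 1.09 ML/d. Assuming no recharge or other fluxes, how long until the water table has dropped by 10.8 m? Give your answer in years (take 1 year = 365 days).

A = 340 acres = 1.376 × 10^6 m²
ΔV = Sy × A × Δh = 0.071 × 1.376 × 10^6 × 10.8 = 1.055 × 10^6 m³
Q = 1.09 ML/d = 1090 m³/d
t = ΔV / Q = 1.055 × 10^6 m³ / 1090 m³/d = 967.9 d
t = 967.9 d ≈ 2.652 years

t ≈ 2.65 years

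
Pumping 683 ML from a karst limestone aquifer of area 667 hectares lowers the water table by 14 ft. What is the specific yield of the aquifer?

A = 667 hectares = 6.67 × 10^6 m²
Δh = 14 ft = 4.267 m
ΔV = 683 ML = 6.83 × 10^5 m³
Sy = ΔV / (A × Δh) = 6.83 × 10^5 m³ / (6.67 × 10^6 m² × 4.267 m) = 0.024

Sy ≈ 0.024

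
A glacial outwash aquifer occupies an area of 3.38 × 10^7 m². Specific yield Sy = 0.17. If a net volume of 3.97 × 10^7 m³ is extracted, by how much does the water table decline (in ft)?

Δh = ΔV / (Sy × A) = 3.97 × 10^7 m³ / (0.17 × 3.38 × 10^7 m²) = 6.909 m
Δh = 6.909 m = 22.67 ft

Δh ≈ 22.7 ft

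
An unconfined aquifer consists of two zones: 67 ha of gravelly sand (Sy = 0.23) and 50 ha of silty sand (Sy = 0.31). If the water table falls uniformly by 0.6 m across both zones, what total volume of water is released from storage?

A₁ = 67 ha = 6.7 × 10^5 m²; A₂ = 50 ha = 5 × 10^5 m²
ΔV₁ = 0.23 × 6.7 × 10^5 × 0.6 = 92460 m³
ΔV₂ = 0.31 × 5 × 10^5 × 0.6 = 93000 m³
ΔV = ΔV₁ + ΔV₂ = 1.855 × 10^5 m³

ΔV ≈ 1.85 × 10^5 m³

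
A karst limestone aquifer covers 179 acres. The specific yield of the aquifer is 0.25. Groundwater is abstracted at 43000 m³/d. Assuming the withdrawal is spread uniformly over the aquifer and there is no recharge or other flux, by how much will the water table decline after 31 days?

Δh ≈ 7.36 m

A = 179 acres = 7.244 × 10^5 m²
ΔV = Q × t = 43000 m³/d × 31 d = 1.333 × 10^6 m³
Δh = ΔV / (Sy × A) = 1.333 × 10^6 / (0.25 × 7.244 × 10^5) = 7.361 m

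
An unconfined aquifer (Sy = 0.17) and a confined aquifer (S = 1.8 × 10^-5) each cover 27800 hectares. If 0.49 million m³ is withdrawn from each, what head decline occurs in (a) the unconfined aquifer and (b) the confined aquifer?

A = 27800 hectares = 2.78 × 10^8 m²
ΔV = 0.49 million m³ = 4.9 × 10^5 m³
Unconfined: Δh_u = ΔV/(Sy·A) = 4.9 × 10^5/(0.17 × 2.78 × 10^8) = 0.01037 m
Confined: Δh_c = ΔV/(S·A) = 4.9 × 10^5/(1.8 × 10^-5 × 2.78 × 10^8) = 97.92 m

Δh_u ≈ 0.0104 m; Δh_c ≈ 97.9 m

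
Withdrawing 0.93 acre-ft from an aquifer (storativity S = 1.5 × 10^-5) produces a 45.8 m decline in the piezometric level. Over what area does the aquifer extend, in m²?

A ≈ 1.67 × 10^6 m²

ΔV = 0.93 acre-ft = 1147 m³
A = ΔV / (S × Δh) = 1147 / (1.5 × 10^-5 × 45.8) = 1.67 × 10^6 m²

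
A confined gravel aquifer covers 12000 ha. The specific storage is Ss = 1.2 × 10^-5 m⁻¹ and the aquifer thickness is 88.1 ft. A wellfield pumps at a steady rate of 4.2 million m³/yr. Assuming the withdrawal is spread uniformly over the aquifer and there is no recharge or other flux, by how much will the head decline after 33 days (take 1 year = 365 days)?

b = 88.1 ft = 26.85 m
S = Ss × b = 1.2 × 10^-5 m⁻¹ × 26.85 m = 3.222 × 10^-4
A = 12000 ha = 1.2 × 10^8 m²
Q = 4.2 million m³/yr = 11510 m³/d
ΔV = Q × t = 11510 m³/d × 33 d = 3.797 × 10^5 m³
Δh = ΔV / (S × A) = 3.797 × 10^5 / (3.222 × 10^-4 × 1.2 × 10^8) = 9.82 m

Δh ≈ 9.82 m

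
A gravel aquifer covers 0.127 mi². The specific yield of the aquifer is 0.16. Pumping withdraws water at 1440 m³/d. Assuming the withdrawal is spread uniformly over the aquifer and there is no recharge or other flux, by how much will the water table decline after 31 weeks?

Δh ≈ 5.94 m

A = 0.127 mi² = 3.289 × 10^5 m²
t = 31 weeks = 217 d
ΔV = Q × t = 1440 m³/d × 217 d = 3.125 × 10^5 m³
Δh = ΔV / (Sy × A) = 3.125 × 10^5 / (0.16 × 3.289 × 10^5) = 5.937 m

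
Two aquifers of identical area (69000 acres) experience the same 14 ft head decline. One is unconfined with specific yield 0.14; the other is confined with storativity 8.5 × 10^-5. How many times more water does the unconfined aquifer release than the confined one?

A = 69000 acres = 2.792 × 10^8 m²
Δh = 14 ft = 4.267 m
Unconfined: ΔV_u = Sy × A × Δh = 0.14 × 2.792 × 10^8 × 4.267 = 1.668 × 10^8 m³
Confined: ΔV_c = S × A × Δh = 8.5 × 10^-5 × 2.792 × 10^8 × 4.267 = 1.013 × 10^5 m³
Ratio = ΔV_u / ΔV_c = Sy / S = 0.14 / 8.5 × 10^-5 = 1647

ΔV_u / ΔV_c ≈ 1650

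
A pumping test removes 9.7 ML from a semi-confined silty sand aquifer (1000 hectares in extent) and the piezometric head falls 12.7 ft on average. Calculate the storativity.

S ≈ 2.5 × 10^-4

A = 1000 hectares = 1 × 10^7 m²
Δh = 12.7 ft = 3.871 m
ΔV = 9.7 ML = 9700 m³
S = ΔV / (A × Δh) = 9700 m³ / (1 × 10^7 m² × 3.871 m) = 2.506 × 10^-4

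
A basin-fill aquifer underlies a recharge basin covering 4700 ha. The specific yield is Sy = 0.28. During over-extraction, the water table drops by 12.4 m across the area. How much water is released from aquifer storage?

ΔV ≈ 1.63 × 10^8 m³

A = 4700 ha = 4.7 × 10^7 m²
ΔV = Sy × A × Δh = 0.28 × 4.7 × 10^7 m² × 12.4 m = 1.632 × 10^8 m³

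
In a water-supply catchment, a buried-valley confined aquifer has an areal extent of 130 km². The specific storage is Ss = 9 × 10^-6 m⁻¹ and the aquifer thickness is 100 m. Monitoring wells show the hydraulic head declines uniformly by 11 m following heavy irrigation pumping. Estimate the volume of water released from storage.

S = Ss × b = 9 × 10^-6 m⁻¹ × 100 m = 9 × 10^-4
A = 130 km² = 1.3 × 10^8 m²
ΔV = S × A × Δh = 9 × 10^-4 × 1.3 × 10^8 m² × 11 m = 1.287 × 10^6 m³

ΔV ≈ 1.29 × 10^6 m³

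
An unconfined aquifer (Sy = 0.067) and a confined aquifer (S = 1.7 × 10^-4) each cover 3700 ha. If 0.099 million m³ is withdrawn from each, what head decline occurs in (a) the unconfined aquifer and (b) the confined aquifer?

Δh_u ≈ 0.0399 m; Δh_c ≈ 15.7 m

A = 3700 ha = 3.7 × 10^7 m²
ΔV = 0.099 million m³ = 99000 m³
Unconfined: Δh_u = ΔV/(Sy·A) = 99000/(0.067 × 3.7 × 10^7) = 0.03994 m
Confined: Δh_c = ΔV/(S·A) = 99000/(1.7 × 10^-4 × 3.7 × 10^7) = 15.74 m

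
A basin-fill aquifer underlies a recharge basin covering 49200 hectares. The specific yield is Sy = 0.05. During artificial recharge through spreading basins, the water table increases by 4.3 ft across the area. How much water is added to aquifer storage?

A = 49200 hectares = 4.92 × 10^8 m²
Δh = 4.3 ft = 1.311 m
ΔV = Sy × A × Δh = 0.05 × 4.92 × 10^8 m² × 1.311 m = 3.224 × 10^7 m³

ΔV ≈ 3.22 × 10^7 m³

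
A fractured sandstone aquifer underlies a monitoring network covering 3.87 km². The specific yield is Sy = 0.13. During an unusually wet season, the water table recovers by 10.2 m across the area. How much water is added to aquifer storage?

ΔV ≈ 5.13 × 10^6 m³

A = 3.87 km² = 3.87 × 10^6 m²
ΔV = Sy × A × Δh = 0.13 × 3.87 × 10^6 m² × 10.2 m = 5.132 × 10^6 m³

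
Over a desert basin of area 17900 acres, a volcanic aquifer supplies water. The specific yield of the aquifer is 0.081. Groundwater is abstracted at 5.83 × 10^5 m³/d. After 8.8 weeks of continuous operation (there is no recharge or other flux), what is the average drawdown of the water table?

Δh ≈ 6.12 m

A = 17900 acres = 7.244 × 10^7 m²
t = 8.8 weeks = 61.6 d
ΔV = Q × t = 5.83 × 10^5 m³/d × 61.6 d = 3.591 × 10^7 m³
Δh = ΔV / (Sy × A) = 3.591 × 10^7 / (0.081 × 7.244 × 10^7) = 6.121 m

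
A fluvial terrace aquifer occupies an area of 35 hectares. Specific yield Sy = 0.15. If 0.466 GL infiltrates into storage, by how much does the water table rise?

Δh ≈ 8.88 m

A = 35 hectares = 3.5 × 10^5 m²
ΔV = 0.466 GL = 4.66 × 10^5 m³
Δh = ΔV / (Sy × A) = 4.66 × 10^5 m³ / (0.15 × 3.5 × 10^5 m²) = 8.876 m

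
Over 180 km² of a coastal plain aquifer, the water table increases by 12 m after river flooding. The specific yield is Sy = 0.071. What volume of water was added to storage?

ΔV ≈ 1.53 × 10^8 m³

A = 180 km² = 1.8 × 10^8 m²
ΔV = Sy × A × Δh = 0.071 × 1.8 × 10^8 m² × 12 m = 1.534 × 10^8 m³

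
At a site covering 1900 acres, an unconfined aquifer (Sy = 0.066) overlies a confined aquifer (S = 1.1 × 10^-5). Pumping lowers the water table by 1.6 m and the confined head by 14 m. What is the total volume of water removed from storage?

ΔV ≈ 8.13 × 10^5 m³

A = 1900 acres = 7.689 × 10^6 m²
Unconfined: ΔV_u = Sy × A × Δh_u = 0.066 × 7.689 × 10^6 × 1.6 = 8.12 × 10^5 m³
Confined: ΔV_c = S × A × Δh_c = 1.1 × 10^-5 × 7.689 × 10^6 × 14 = 1184 m³
Total ΔV = 8.12 × 10^5 + 1184 = 8.131 × 10^5 m³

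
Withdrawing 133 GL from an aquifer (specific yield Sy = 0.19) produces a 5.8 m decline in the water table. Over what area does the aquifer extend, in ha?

ΔV = 133 GL = 1.33 × 10^8 m³
A = ΔV / (Sy × Δh) = 1.33 × 10^8 / (0.19 × 5.8) = 1.207 × 10^8 m²
A = 1.207 × 10^8 m² = 12070 ha

A ≈ 12100 ha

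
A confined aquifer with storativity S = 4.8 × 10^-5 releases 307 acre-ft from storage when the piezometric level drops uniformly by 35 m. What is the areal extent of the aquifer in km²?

A ≈ 225 km²

ΔV = 307 acre-ft = 3.787 × 10^5 m³
A = ΔV / (S × Δh) = 3.787 × 10^5 / (4.8 × 10^-5 × 35) = 2.254 × 10^8 m²
A = 2.254 × 10^8 m² = 225.4 km²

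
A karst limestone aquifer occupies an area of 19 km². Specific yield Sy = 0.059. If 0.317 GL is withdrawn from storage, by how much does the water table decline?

A = 19 km² = 1.9 × 10^7 m²
ΔV = 0.317 GL = 3.17 × 10^5 m³
Δh = ΔV / (Sy × A) = 3.17 × 10^5 m³ / (0.059 × 1.9 × 10^7 m²) = 0.2828 m

Δh ≈ 0.283 m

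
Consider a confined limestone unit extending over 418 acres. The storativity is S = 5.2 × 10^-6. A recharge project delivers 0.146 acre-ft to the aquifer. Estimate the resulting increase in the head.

A = 418 acres = 1.692 × 10^6 m²
ΔV = 0.146 acre-ft = 180.1 m³
Δh = ΔV / (S × A) = 180.1 m³ / (5.2 × 10^-6 × 1.692 × 10^6 m²) = 20.47 m

Δh ≈ 20.5 m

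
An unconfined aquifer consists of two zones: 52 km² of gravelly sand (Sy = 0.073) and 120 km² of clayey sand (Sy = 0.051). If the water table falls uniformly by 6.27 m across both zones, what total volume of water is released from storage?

ΔV ≈ 6.22 × 10^7 m³

A₁ = 52 km² = 5.2 × 10^7 m²; A₂ = 120 km² = 1.2 × 10^8 m²
ΔV₁ = 0.073 × 5.2 × 10^7 × 6.27 = 2.38 × 10^7 m³
ΔV₂ = 0.051 × 1.2 × 10^8 × 6.27 = 3.837 × 10^7 m³
ΔV = ΔV₁ + ΔV₂ = 6.217 × 10^7 m³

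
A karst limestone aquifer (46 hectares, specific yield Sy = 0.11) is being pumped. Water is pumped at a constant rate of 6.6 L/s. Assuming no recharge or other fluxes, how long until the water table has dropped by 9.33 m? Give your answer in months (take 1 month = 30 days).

A = 46 hectares = 4.6 × 10^5 m²
ΔV = Sy × A × Δh = 0.11 × 4.6 × 10^5 × 9.33 = 4.721 × 10^5 m³
Q = 6.6 L/s = 570.2 m³/d
t = ΔV / Q = 4.721 × 10^5 m³ / 570.2 m³/d = 827.9 d
t = 827.9 d ≈ 27.6 months

t ≈ 27.6 months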